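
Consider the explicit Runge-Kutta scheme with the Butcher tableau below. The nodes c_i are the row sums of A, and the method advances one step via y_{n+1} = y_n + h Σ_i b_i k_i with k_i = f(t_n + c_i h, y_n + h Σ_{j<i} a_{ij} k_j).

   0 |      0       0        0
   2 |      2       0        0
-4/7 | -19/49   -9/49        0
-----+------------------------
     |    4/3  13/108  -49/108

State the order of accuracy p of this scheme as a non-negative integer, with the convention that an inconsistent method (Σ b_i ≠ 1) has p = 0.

3

b = (4/3, 13/108, -49/108)
c = (0, 2, -4/7)
Ac = (0, 0, -18/49)
Σ b_i: 4/3·1 + 13/108·1 + (-49/108)·1 = 1 ✓
b·c: 13/108·2 + (-49/108)·(-4/7) = 1/2 ✓
b·c²: 13/108·4 + (-49/108)·16/49 = 1/3 ✓
b·Ac: (-49/108)·(-18/49) = 1/6 ✓; 3 stages ⇒ order 3.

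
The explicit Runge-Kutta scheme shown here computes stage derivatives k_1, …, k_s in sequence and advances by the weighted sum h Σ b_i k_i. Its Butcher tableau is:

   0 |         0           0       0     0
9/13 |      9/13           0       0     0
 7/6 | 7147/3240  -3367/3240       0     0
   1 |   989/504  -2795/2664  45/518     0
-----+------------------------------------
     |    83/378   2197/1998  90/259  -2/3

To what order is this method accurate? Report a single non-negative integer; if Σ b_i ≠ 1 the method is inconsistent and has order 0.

4

b = (83/378, 2197/1998, 90/259, -2/3)
c = (0, 9/13, 7/6, 1)
Ac = (0, 0, -259/360, -5/8)
Σ b_i: 83/378·1 + 2197/1998·1 + 90/259·1 + (-2/3)·1 = 1 ✓
b·c: 2197/1998·9/13 + 90/259·7/6 + (-2/3)·1 = 1/2 ✓
b·c²: 2197/1998·81/169 + 90/259·49/36 + (-2/3)·1 = 1/3 ✓
b·Ac: 90/259·(-259/360) + (-2/3)·(-5/8) = 1/6 ✓
b·c³: 2197/1998·729/2197 + 90/259·343/216 + (-2/3)·1 = 1/4 ✓
b·(c∘Ac): 90/259·(-1813/2160) + (-2/3)·(-5/8) = 1/8 ✓
b·Ac²: 90/259·(-259/520) + (-2/3)·(-5/13) = 1/12 ✓
b·A²c: (-2/3)·(-1/16) = 1/24 ✓; 4 stages ⇒ order 4.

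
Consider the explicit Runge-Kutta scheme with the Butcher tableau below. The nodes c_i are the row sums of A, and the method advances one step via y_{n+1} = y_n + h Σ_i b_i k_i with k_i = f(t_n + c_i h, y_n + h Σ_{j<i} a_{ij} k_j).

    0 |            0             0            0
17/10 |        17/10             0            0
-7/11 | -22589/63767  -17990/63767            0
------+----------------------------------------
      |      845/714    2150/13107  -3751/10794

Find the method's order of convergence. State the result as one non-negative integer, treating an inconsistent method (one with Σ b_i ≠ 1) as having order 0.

3

b = (845/714, 2150/13107, -3751/10794)
c = (0, 17/10, -7/11)
Ac = (0, 0, -1799/3751)
Σ b_i: 845/714·1 + 2150/13107·1 + (-3751/10794)·1 = 1 ✓
b·c: 2150/13107·17/10 + (-3751/10794)·(-7/11) = 1/2 ✓
b·c²: 2150/13107·289/100 + (-3751/10794)·49/121 = 1/3 ✓
b·Ac: (-3751/10794)·(-1799/3751) = 1/6 ✓; 3 stages ⇒ order 3.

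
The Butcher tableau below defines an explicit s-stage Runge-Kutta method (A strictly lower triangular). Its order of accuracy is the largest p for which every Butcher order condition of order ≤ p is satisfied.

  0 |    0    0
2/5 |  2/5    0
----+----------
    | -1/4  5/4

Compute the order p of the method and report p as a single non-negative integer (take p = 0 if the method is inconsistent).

2

b = (-1/4, 5/4)
c = (0, 2/5)
Σ b_i: (-1/4)·1 + 5/4·1 = 1 ✓
b·c: 5/4·2/5 = 1/2 ✓; 2 stages ⇒ order 2.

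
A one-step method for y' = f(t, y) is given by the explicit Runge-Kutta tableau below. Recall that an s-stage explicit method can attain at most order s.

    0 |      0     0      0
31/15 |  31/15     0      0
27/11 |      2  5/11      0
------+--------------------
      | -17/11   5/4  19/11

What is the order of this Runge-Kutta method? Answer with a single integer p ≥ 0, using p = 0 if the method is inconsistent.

b = (-17/11, 5/4, 19/11)
c = (0, 31/15, 27/11)
Ac = (0, 0, 31/33)
Σ b_i: (-17/11)·1 + 5/4·1 + 19/11·1 = 63/44 ≠ 1 ⇒ order 0.

0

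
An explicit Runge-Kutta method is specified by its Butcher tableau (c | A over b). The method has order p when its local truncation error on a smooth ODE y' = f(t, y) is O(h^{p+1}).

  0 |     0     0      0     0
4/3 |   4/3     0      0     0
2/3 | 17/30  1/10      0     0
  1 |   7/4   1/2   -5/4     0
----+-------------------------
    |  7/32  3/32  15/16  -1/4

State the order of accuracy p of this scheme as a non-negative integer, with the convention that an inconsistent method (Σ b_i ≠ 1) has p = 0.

b = (7/32, 3/32, 15/16, -1/4)
c = (0, 4/3, 2/3, 1)
Ac = (0, 0, 2/15, -1/6)
Σ b_i: 7/32·1 + 3/32·1 + 15/16·1 + (-1/4)·1 = 1 ✓
b·c: 3/32·4/3 + 15/16·2/3 + (-1/4)·1 = 1/2 ✓
b·c²: 3/32·16/9 + 15/16·4/9 + (-1/4)·1 = 1/3 ✓
b·Ac: 15/16·2/15 + (-1/4)·(-1/6) = 1/6 ✓
b·c³: 3/32·64/27 + 15/16·8/27 + (-1/4)·1 = 1/4 ✓
b·(c∘Ac): 15/16·4/45 + (-1/4)·(-1/6) = 1/8 ✓
b·Ac²: 15/16·8/45 + (-1/4)·1/3 = 1/12 ✓
b·A²c: (-1/4)·(-1/6) = 1/24 ✓; 4 stages ⇒ order 4.

4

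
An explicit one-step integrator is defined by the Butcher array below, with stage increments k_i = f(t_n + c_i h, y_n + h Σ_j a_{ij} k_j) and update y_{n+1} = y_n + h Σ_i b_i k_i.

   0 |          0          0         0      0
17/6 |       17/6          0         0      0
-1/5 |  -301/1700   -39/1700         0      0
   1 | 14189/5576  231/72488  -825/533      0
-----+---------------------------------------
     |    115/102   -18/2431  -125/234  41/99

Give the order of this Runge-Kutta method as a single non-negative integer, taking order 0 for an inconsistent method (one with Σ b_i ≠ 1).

4

b = (115/102, -18/2431, -125/234, 41/99)
c = (0, 17/6, -1/5, 1)
Ac = (0, 0, -13/200, 209/656)
Σ b_i: 115/102·1 + (-18/2431)·1 + (-125/234)·1 + 41/99·1 = 1 ✓
b·c: (-18/2431)·17/6 + (-125/234)·(-1/5) + 41/99·1 = 1/2 ✓
b·c²: (-18/2431)·289/36 + (-125/234)·1/25 + 41/99·1 = 1/3 ✓
b·Ac: (-125/234)·(-13/200) + 41/99·209/656 = 1/6 ✓
b·c³: (-18/2431)·4913/216 + (-125/234)·(-1/125) + 41/99·1 = 1/4 ✓
b·(c∘Ac): (-125/234)·13/1000 + 41/99·209/656 = 1/8 ✓
b·Ac²: (-125/234)·(-221/1200) + 41/99·(-143/3936) = 1/12 ✓
b·A²c: 41/99·33/328 = 1/24 ✓; 4 stages ⇒ order 4.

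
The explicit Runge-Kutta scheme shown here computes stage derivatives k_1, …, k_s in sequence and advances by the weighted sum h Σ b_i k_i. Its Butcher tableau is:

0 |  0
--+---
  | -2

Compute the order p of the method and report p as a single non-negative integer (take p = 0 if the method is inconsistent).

0

b = (-2)
c = (0)
Σ b_i: (-2)·1 = -2 ≠ 1 ⇒ order 0.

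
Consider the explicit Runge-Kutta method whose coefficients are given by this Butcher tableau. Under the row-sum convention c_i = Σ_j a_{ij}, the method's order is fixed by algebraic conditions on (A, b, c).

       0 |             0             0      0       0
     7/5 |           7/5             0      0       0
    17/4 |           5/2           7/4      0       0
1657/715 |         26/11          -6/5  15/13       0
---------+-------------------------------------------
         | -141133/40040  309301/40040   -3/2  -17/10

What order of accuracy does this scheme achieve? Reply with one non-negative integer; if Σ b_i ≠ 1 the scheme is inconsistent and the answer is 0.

2

b = (-141133/40040, 309301/40040, -3/2, -17/10)
c = (0, 7/5, 17/4, 1657/715)
Ac = (0, 0, 49/20, 4191/1300)
Σ b_i: (-141133/40040)·1 + 309301/40040·1 + (-3/2)·1 + (-17/10)·1 = 1 ✓
b·c: 309301/40040·7/5 + (-3/2)·17/4 + (-17/10)·1657/715 = 1/2 ✓
b·c²: 309301/40040·49/25 + (-3/2)·289/16 + (-17/10)·2745649/511225 = -1724535699/81796000 ≠ 1/3 ⇒ order 2.
b·Ac: (-3/2)·49/20 + (-17/10)·4191/1300 = -59511/6500 ≠ 1/6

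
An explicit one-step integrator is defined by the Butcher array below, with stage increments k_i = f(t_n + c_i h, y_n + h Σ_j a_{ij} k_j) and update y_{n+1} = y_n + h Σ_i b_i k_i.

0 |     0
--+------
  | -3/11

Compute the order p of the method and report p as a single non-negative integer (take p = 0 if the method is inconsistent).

0

b = (-3/11)
c = (0)
Σ b_i: (-3/11)·1 = -3/11 ≠ 1 ⇒ order 0.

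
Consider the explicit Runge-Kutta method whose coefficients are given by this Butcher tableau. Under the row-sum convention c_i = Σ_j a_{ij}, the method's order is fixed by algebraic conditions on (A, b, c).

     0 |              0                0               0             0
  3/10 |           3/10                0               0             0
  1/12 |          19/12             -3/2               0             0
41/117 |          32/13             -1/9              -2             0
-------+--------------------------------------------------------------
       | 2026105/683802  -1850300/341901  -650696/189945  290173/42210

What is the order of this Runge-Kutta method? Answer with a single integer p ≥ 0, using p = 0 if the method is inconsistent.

3

b = (2026105/683802, -1850300/341901, -650696/189945, 290173/42210)
c = (0, 3/10, 1/12, 41/117)
Ac = (0, 0, -9/20, -1/5)
Σ b_i: 2026105/683802·1 + (-1850300/341901)·1 + (-650696/189945)·1 + 290173/42210·1 = 1 ✓
b·c: (-1850300/341901)·3/10 + (-650696/189945)·1/12 + 290173/42210·41/117 = 1/2 ✓
b·c²: (-1850300/341901)·9/100 + (-650696/189945)·1/144 + 290173/42210·1681/13689 = 1/3 ✓
b·Ac: (-650696/189945)·(-9/20) + 290173/42210·(-1/5) = 1/6 ✓
b·c³: (-1850300/341901)·27/1000 + (-650696/189945)·1/1728 + 290173/42210·68921/1601613 = 236373377/1600096680 ≠ 1/4 ⇒ order 3.
b·(c∘Ac): (-650696/189945)·(-3/80) + 290173/42210·(-41/585) = -13423/37989 ≠ 1/8
b·Ac²: (-650696/189945)·(-27/200) + 290173/42210·(-43/1800) = 4532029/15195600 ≠ 1/12
b·A²c: 290173/42210·9/10 = 290173/46900 ≠ 1/24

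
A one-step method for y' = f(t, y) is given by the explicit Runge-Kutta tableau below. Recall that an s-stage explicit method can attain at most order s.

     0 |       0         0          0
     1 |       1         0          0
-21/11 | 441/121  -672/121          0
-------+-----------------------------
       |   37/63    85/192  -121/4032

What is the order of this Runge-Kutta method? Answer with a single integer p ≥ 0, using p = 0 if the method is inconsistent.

b = (37/63, 85/192, -121/4032)
c = (0, 1, -21/11)
Ac = (0, 0, -672/121)
Σ b_i: 37/63·1 + 85/192·1 + (-121/4032)·1 = 1 ✓
b·c: 85/192·1 + (-121/4032)·(-21/11) = 1/2 ✓
b·c²: 85/192·1 + (-121/4032)·441/121 = 1/3 ✓
b·Ac: (-121/4032)·(-672/121) = 1/6 ✓; 3 stages ⇒ order 3.

3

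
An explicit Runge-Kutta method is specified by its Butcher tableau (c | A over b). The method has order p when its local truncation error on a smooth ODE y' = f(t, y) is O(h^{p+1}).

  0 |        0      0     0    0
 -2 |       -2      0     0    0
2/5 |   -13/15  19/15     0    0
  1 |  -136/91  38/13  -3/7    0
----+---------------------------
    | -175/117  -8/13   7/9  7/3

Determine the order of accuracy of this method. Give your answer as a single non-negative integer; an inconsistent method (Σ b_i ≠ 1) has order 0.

b = (-175/117, -8/13, 7/9, 7/3)
c = (0, -2, 2/5, 1)
Ac = (0, 0, -38/15, -2738/455)
Σ b_i: (-175/117)·1 + (-8/13)·1 + 7/9·1 + 7/3·1 = 1 ✓
b·c: (-8/13)·(-2) + 7/9·2/5 + 7/3·1 = 2267/585 ≠ 1/2 ⇒ order 1.

1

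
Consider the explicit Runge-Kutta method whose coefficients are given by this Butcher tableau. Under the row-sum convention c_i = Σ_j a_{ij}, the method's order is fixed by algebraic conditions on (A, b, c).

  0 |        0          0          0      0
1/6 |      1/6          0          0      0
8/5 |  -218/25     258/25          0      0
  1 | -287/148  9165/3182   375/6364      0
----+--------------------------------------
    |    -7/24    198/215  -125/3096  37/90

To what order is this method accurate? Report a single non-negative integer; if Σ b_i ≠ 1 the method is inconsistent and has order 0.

b = (-7/24, 198/215, -125/3096, 37/90)
c = (0, 1/6, 8/5, 1)
Ac = (0, 0, 43/25, 85/148)
Σ b_i: (-7/24)·1 + 198/215·1 + (-125/3096)·1 + 37/90·1 = 1 ✓
b·c: 198/215·1/6 + (-125/3096)·8/5 + 37/90·1 = 1/2 ✓
b·c²: 198/215·1/36 + (-125/3096)·64/25 + 37/90·1 = 1/3 ✓
b·Ac: (-125/3096)·43/25 + 37/90·85/148 = 1/6 ✓
b·c³: 198/215·1/216 + (-125/3096)·512/125 + 37/90·1 = 1/4 ✓
b·(c∘Ac): (-125/3096)·344/125 + 37/90·85/148 = 1/8 ✓
b·Ac²: (-125/3096)·43/150 + 37/90·205/888 = 1/12 ✓
b·A²c: 37/90·15/148 = 1/24 ✓; 4 stages ⇒ order 4.

4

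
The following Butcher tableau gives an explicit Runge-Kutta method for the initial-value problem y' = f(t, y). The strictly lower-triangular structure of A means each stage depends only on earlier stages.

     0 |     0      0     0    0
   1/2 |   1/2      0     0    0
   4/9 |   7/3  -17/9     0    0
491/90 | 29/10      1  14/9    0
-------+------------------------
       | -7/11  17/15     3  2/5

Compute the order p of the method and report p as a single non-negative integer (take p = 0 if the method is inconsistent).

0

b = (-7/11, 17/15, 3, 2/5)
c = (0, 1/2, 4/9, 491/90)
Ac = (0, 0, -17/18, 193/162)
Σ b_i: (-7/11)·1 + 17/15·1 + 3·1 + 2/5·1 = 643/165 ≠ 1 ⇒ order 0.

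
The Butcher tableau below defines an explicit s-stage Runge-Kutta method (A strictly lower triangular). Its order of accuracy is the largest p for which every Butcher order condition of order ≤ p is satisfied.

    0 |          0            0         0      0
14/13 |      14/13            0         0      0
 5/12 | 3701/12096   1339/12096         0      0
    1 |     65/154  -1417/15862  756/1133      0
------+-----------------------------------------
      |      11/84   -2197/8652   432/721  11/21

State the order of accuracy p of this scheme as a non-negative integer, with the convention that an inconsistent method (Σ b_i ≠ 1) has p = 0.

b = (11/84, -2197/8652, 432/721, 11/21)
c = (0, 14/13, 5/12, 1)
Ac = (0, 0, 103/864, 2/11)
Σ b_i: 11/84·1 + (-2197/8652)·1 + 432/721·1 + 11/21·1 = 1 ✓
b·c: (-2197/8652)·14/13 + 432/721·5/12 + 11/21·1 = 1/2 ✓
b·c²: (-2197/8652)·196/169 + 432/721·25/144 + 11/21·1 = 1/3 ✓
b·Ac: 432/721·103/864 + 11/21·2/11 = 1/6 ✓
b·c³: (-2197/8652)·2744/2197 + 432/721·125/1728 + 11/21·1 = 1/4 ✓
b·(c∘Ac): 432/721·515/10368 + 11/21·2/11 = 1/8 ✓
b·Ac²: 432/721·721/5616 + 11/21·7/572 = 1/12 ✓
b·A²c: 11/21·7/88 = 1/24 ✓; 4 stages ⇒ order 4.

4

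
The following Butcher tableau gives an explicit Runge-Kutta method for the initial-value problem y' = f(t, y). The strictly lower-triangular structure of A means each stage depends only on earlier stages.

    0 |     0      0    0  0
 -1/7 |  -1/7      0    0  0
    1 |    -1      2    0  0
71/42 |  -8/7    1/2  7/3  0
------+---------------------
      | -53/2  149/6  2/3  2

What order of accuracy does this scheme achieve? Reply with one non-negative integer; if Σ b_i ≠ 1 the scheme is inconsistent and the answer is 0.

2

b = (-53/2, 149/6, 2/3, 2)
c = (0, -1/7, 1, 71/42)
Ac = (0, 0, -2/7, 95/42)
Σ b_i: (-53/2)·1 + 149/6·1 + 2/3·1 + 2·1 = 1 ✓
b·c: 149/6·(-1/7) + 2/3·1 + 2·71/42 = 1/2 ✓
b·c²: 149/6·1/49 + 2/3·1 + 2·5041/1764 = 62/9 ≠ 1/3 ⇒ order 2.
b·Ac: 2/3·(-2/7) + 2·95/42 = 13/3 ≠ 1/6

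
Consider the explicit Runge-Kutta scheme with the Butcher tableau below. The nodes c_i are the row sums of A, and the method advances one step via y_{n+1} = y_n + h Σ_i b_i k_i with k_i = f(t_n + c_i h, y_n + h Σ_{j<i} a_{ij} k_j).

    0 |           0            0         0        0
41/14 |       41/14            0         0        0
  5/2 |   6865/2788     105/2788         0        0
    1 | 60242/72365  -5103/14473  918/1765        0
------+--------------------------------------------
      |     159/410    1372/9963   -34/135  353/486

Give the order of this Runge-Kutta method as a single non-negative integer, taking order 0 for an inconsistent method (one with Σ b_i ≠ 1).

b = (159/410, 1372/9963, -34/135, 353/486)
c = (0, 41/14, 5/2, 1)
Ac = (0, 0, 15/136, 189/706)
Σ b_i: 159/410·1 + 1372/9963·1 + (-34/135)·1 + 353/486·1 = 1 ✓
b·c: 1372/9963·41/14 + (-34/135)·5/2 + 353/486·1 = 1/2 ✓
b·c²: 1372/9963·1681/196 + (-34/135)·25/4 + 353/486·1 = 1/3 ✓
b·Ac: (-34/135)·15/136 + 353/486·189/706 = 1/6 ✓
b·c³: 1372/9963·68921/2744 + (-34/135)·125/8 + 353/486·1 = 1/4 ✓
b·(c∘Ac): (-34/135)·75/272 + 353/486·189/706 = 1/8 ✓
b·Ac²: (-34/135)·615/1904 + 353/486·2241/9884 = 1/12 ✓
b·A²c: 353/486·81/1412 = 1/24 ✓; 4 stages ⇒ order 4.

4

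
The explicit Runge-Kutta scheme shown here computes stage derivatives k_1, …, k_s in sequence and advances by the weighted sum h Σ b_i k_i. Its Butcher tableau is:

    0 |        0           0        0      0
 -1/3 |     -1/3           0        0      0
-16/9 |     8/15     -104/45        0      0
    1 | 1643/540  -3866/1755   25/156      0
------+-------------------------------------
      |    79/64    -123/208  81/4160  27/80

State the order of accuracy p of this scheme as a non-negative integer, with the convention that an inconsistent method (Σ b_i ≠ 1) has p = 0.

4

b = (79/64, -123/208, 81/4160, 27/80)
c = (0, -1/3, -16/9, 1)
Ac = (0, 0, 104/135, 182/405)
Σ b_i: 79/64·1 + (-123/208)·1 + 81/4160·1 + 27/80·1 = 1 ✓
b·c: (-123/208)·(-1/3) + 81/4160·(-16/9) + 27/80·1 = 1/2 ✓
b·c²: (-123/208)·1/9 + 81/4160·256/81 + 27/80·1 = 1/3 ✓
b·Ac: 81/4160·104/135 + 27/80·182/405 = 1/6 ✓
b·c³: (-123/208)·(-1/27) + 81/4160·(-4096/729) + 27/80·1 = 1/4 ✓
b·(c∘Ac): 81/4160·(-1664/1215) + 27/80·182/405 = 1/8 ✓
b·Ac²: 81/4160·(-104/405) + 27/80·106/405 = 1/12 ✓
b·A²c: 27/80·10/81 = 1/24 ✓; 4 stages ⇒ order 4.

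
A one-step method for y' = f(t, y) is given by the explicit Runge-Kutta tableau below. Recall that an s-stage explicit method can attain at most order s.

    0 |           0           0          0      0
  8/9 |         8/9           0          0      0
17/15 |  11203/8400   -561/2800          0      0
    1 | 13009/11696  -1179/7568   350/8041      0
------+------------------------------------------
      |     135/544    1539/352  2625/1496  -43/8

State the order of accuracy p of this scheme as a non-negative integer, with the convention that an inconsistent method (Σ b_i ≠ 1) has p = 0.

b = (135/544, 1539/352, 2625/1496, -43/8)
c = (0, 8/9, 17/15, 1)
Ac = (0, 0, -187/1050, -23/258)
Σ b_i: 135/544·1 + 1539/352·1 + 2625/1496·1 + (-43/8)·1 = 1 ✓
b·c: 1539/352·8/9 + 2625/1496·17/15 + (-43/8)·1 = 1/2 ✓
b·c²: 1539/352·64/81 + 2625/1496·289/225 + (-43/8)·1 = 1/3 ✓
b·Ac: 2625/1496·(-187/1050) + (-43/8)·(-23/258) = 1/6 ✓
b·c³: 1539/352·512/729 + 2625/1496·4913/3375 + (-43/8)·1 = 1/4 ✓
b·(c∘Ac): 2625/1496·(-3179/15750) + (-43/8)·(-23/258) = 1/8 ✓
b·Ac²: 2625/1496·(-748/4725) + (-43/8)·(-26/387) = 1/12 ✓
b·A²c: (-43/8)·(-1/129) = 1/24 ✓; 4 stages ⇒ order 4.

4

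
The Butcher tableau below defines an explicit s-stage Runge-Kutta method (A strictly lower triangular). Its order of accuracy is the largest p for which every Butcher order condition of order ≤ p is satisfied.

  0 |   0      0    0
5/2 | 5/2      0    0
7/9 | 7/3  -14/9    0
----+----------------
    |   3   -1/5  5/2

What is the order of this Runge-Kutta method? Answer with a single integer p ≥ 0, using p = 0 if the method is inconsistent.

b = (3, -1/5, 5/2)
c = (0, 5/2, 7/9)
Ac = (0, 0, -35/9)
Σ b_i: 3·1 + (-1/5)·1 + 5/2·1 = 53/10 ≠ 1 ⇒ order 0.

0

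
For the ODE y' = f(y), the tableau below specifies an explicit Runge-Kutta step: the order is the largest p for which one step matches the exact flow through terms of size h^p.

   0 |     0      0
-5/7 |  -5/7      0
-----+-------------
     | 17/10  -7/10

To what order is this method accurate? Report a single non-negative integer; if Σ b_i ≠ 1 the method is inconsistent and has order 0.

2

b = (17/10, -7/10)
c = (0, -5/7)
Σ b_i: 17/10·1 + (-7/10)·1 = 1 ✓
b·c: (-7/10)·(-5/7) = 1/2 ✓; 2 stages ⇒ order 2.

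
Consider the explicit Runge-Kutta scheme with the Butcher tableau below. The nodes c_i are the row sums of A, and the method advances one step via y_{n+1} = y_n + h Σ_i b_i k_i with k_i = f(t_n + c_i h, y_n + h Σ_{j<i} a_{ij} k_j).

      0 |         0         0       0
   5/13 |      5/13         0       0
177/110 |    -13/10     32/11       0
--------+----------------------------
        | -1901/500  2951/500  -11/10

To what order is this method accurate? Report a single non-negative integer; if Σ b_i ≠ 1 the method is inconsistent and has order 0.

b = (-1901/500, 2951/500, -11/10)
c = (0, 5/13, 177/110)
Ac = (0, 0, 160/143)
Σ b_i: (-1901/500)·1 + 2951/500·1 + (-11/10)·1 = 1 ✓
b·c: 2951/500·5/13 + (-11/10)·177/110 = 1/2 ✓
b·c²: 2951/500·25/169 + (-11/10)·31329/12100 = -282427/143000 ≠ 1/3 ⇒ order 2.
b·Ac: (-11/10)·160/143 = -16/13 ≠ 1/6

2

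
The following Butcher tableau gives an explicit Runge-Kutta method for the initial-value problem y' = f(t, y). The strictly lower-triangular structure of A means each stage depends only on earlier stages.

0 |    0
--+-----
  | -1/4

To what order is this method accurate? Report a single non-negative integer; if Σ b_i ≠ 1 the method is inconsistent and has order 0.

b = (-1/4)
c = (0)
Σ b_i: (-1/4)·1 = -1/4 ≠ 1 ⇒ order 0.

0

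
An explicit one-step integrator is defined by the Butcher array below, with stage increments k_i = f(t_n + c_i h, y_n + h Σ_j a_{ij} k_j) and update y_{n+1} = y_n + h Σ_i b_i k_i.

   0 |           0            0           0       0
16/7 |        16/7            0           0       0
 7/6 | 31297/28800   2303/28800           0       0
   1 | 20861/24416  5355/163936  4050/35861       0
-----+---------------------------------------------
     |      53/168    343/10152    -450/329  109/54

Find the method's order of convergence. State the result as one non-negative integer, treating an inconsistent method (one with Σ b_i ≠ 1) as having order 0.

b = (53/168, 343/10152, -450/329, 109/54)
c = (0, 16/7, 7/6, 1)
Ac = (0, 0, 329/1800, 45/218)
Σ b_i: 53/168·1 + 343/10152·1 + (-450/329)·1 + 109/54·1 = 1 ✓
b·c: 343/10152·16/7 + (-450/329)·7/6 + 109/54·1 = 1/2 ✓
b·c²: 343/10152·256/49 + (-450/329)·49/36 + 109/54·1 = 1/3 ✓
b·Ac: (-450/329)·329/1800 + 109/54·45/218 = 1/6 ✓
b·c³: 343/10152·4096/343 + (-450/329)·343/216 + 109/54·1 = 1/4 ✓
b·(c∘Ac): (-450/329)·2303/10800 + 109/54·45/218 = 1/8 ✓
b·Ac²: (-450/329)·94/225 + 109/54·495/1526 = 1/12 ✓
b·A²c: 109/54·9/436 = 1/24 ✓; 4 stages ⇒ order 4.

4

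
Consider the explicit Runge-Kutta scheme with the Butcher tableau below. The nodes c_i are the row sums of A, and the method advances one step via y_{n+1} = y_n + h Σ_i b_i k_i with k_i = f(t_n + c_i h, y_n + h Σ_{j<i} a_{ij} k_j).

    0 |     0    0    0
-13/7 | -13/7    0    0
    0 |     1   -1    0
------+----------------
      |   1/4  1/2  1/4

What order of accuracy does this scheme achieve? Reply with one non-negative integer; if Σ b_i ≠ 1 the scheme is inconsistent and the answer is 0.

1

b = (1/4, 1/2, 1/4)
c = (0, -13/7, 0)
Ac = (0, 0, 13/7)
Σ b_i: 1/4·1 + 1/2·1 + 1/4·1 = 1 ✓
b·c: 1/2·(-13/7) = -13/14 ≠ 1/2 ⇒ order 1.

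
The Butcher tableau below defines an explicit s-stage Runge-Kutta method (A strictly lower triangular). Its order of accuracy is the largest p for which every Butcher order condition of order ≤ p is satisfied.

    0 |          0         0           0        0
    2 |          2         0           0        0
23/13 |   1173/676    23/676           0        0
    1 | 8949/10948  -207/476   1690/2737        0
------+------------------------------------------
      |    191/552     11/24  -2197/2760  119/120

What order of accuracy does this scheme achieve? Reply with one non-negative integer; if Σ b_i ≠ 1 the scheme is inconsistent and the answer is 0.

4

b = (191/552, 11/24, -2197/2760, 119/120)
c = (0, 2, 23/13, 1)
Ac = (0, 0, 23/338, 53/238)
Σ b_i: 191/552·1 + 11/24·1 + (-2197/2760)·1 + 119/120·1 = 1 ✓
b·c: 11/24·2 + (-2197/2760)·23/13 + 119/120·1 = 1/2 ✓
b·c²: 11/24·4 + (-2197/2760)·529/169 + 119/120·1 = 1/3 ✓
b·Ac: (-2197/2760)·23/338 + 119/120·53/238 = 1/6 ✓
b·c³: 11/24·8 + (-2197/2760)·12167/2197 + 119/120·1 = 1/4 ✓
b·(c∘Ac): (-2197/2760)·529/4394 + 119/120·53/238 = 1/8 ✓
b·Ac²: (-2197/2760)·23/169 + 119/120·23/119 = 1/12 ✓
b·A²c: 119/120·5/119 = 1/24 ✓; 4 stages ⇒ order 4.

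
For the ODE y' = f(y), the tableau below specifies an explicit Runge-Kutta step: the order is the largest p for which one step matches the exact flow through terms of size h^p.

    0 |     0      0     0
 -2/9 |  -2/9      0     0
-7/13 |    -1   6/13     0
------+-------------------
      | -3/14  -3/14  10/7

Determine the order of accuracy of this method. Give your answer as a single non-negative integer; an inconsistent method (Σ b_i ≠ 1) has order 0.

1

b = (-3/14, -3/14, 10/7)
c = (0, -2/9, -7/13)
Ac = (0, 0, -4/39)
Σ b_i: (-3/14)·1 + (-3/14)·1 + 10/7·1 = 1 ✓
b·c: (-3/14)·(-2/9) + 10/7·(-7/13) = -197/273 ≠ 1/2 ⇒ order 1.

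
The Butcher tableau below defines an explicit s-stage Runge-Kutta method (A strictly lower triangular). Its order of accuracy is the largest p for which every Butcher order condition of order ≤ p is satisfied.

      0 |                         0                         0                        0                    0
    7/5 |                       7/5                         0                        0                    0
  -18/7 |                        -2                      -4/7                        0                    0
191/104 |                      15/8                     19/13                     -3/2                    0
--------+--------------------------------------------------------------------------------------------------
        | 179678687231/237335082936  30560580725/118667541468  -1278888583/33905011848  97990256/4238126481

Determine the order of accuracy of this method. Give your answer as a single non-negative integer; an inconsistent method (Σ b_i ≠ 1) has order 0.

b = (179678687231/237335082936, 30560580725/118667541468, -1278888583/33905011848, 97990256/4238126481)
c = (0, 7/5, -18/7, 191/104)
Ac = (0, 0, -4/5, 2686/455)
Σ b_i: 179678687231/237335082936·1 + 30560580725/118667541468·1 + (-1278888583/33905011848)·1 + 97990256/4238126481·1 = 1 ✓
b·c: 30560580725/118667541468·7/5 + (-1278888583/33905011848)·(-18/7) + 97990256/4238126481·191/104 = 1/2 ✓
b·c²: 30560580725/118667541468·49/25 + (-1278888583/33905011848)·324/49 + 97990256/4238126481·36481/10816 = 1/3 ✓
b·Ac: (-1278888583/33905011848)·(-4/5) + 97990256/4238126481·2686/455 = 1/6 ✓
b·c³: 30560580725/118667541468·343/125 + (-1278888583/33905011848)·(-5832/343) + 97990256/4238126481·6967871/1124864 = 30673227941081/20569040521120 ≠ 1/4 ⇒ order 3.
b·(c∘Ac): (-1278888583/33905011848)·72/35 + 97990256/4238126481·256513/23660 = 3667585883/21190632405 ≠ 1/8
b·Ac²: (-1278888583/33905011848)·(-28/25) + 97990256/4238126481·(-112331/15925) = -7170163825/59333770734 ≠ 1/12
b·A²c: 97990256/4238126481·6/5 = 195980512/7063544135 ≠ 1/24

3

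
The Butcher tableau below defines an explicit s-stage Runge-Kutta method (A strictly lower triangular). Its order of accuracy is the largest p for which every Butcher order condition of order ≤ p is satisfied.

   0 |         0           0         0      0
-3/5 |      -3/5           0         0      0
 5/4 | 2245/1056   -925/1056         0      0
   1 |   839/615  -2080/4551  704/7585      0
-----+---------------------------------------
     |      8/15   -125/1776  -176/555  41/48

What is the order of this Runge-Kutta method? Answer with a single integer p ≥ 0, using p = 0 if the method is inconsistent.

4

b = (8/15, -125/1776, -176/555, 41/48)
c = (0, -3/5, 5/4, 1)
Ac = (0, 0, 185/352, 16/41)
Σ b_i: 8/15·1 + (-125/1776)·1 + (-176/555)·1 + 41/48·1 = 1 ✓
b·c: (-125/1776)·(-3/5) + (-176/555)·5/4 + 41/48·1 = 1/2 ✓
b·c²: (-125/1776)·9/25 + (-176/555)·25/16 + 41/48·1 = 1/3 ✓
b·Ac: (-176/555)·185/352 + 41/48·16/41 = 1/6 ✓
b·c³: (-125/1776)·(-27/125) + (-176/555)·125/64 + 41/48·1 = 1/4 ✓
b·(c∘Ac): (-176/555)·925/1408 + 41/48·16/41 = 1/8 ✓
b·Ac²: (-176/555)·(-111/352) + 41/48·(-4/205) = 1/12 ✓
b·A²c: 41/48·2/41 = 1/24 ✓; 4 stages ⇒ order 4.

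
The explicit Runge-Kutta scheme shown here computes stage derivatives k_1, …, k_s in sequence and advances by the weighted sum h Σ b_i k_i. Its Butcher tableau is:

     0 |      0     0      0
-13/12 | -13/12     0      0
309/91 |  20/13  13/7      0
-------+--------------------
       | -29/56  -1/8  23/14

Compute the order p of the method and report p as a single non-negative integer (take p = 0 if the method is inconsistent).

1

b = (-29/56, -1/8, 23/14)
c = (0, -13/12, 309/91)
Ac = (0, 0, -169/84)
Σ b_i: (-29/56)·1 + (-1/8)·1 + 23/14·1 = 1 ✓
b·c: (-1/8)·(-13/12) + 23/14·309/91 = 349417/61152 ≠ 1/2 ⇒ order 1.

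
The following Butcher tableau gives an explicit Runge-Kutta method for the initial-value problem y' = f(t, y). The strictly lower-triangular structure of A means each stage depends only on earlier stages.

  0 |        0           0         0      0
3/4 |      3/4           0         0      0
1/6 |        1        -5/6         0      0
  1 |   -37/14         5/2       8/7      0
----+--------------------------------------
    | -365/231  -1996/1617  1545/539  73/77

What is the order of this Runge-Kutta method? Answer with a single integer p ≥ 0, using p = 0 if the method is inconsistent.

3

b = (-365/231, -1996/1617, 1545/539, 73/77)
c = (0, 3/4, 1/6, 1)
Ac = (0, 0, -5/8, 347/168)
Σ b_i: (-365/231)·1 + (-1996/1617)·1 + 1545/539·1 + 73/77·1 = 1 ✓
b·c: (-1996/1617)·3/4 + 1545/539·1/6 + 73/77·1 = 1/2 ✓
b·c²: (-1996/1617)·9/16 + 1545/539·1/36 + 73/77·1 = 1/3 ✓
b·Ac: 1545/539·(-5/8) + 73/77·347/168 = 1/6 ✓
b·c³: (-1996/1617)·27/64 + 1545/539·1/216 + 73/77·1 = 4885/11088 ≠ 1/4 ⇒ order 3.
b·(c∘Ac): 1545/539·(-5/48) + 73/77·347/168 = 42937/25872 ≠ 1/8
b·Ac²: 1545/539·(-15/32) + 73/77·2899/2016 = 109/5544 ≠ 1/12
b·A²c: 73/77·(-5/7) = -365/539 ≠ 1/24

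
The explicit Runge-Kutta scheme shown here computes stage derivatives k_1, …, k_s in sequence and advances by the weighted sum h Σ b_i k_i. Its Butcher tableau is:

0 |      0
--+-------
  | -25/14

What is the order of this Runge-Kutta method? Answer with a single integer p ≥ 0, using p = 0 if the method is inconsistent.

b = (-25/14)
c = (0)
Σ b_i: (-25/14)·1 = -25/14 ≠ 1 ⇒ order 0.

0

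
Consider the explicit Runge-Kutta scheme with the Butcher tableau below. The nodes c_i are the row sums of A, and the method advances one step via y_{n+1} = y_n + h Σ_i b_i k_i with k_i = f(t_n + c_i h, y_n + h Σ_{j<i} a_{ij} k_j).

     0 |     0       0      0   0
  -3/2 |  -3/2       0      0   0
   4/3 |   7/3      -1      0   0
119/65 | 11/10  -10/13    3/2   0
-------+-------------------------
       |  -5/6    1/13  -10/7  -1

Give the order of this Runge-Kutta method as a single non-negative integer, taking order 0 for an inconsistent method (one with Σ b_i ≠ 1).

b = (-5/6, 1/13, -10/7, -1)
c = (0, -3/2, 4/3, 119/65)
Ac = (0, 0, 3/2, 41/13)
Σ b_i: (-5/6)·1 + 1/13·1 + (-10/7)·1 + (-1)·1 = -1739/546 ≠ 1 ⇒ order 0.

0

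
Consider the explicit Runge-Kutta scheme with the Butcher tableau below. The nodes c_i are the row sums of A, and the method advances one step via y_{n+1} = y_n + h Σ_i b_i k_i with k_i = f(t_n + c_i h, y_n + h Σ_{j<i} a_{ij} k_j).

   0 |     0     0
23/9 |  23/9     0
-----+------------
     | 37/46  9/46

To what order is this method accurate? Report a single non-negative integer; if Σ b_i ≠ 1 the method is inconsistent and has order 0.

b = (37/46, 9/46)
c = (0, 23/9)
Σ b_i: 37/46·1 + 9/46·1 = 1 ✓
b·c: 9/46·23/9 = 1/2 ✓; 2 stages ⇒ order 2.

2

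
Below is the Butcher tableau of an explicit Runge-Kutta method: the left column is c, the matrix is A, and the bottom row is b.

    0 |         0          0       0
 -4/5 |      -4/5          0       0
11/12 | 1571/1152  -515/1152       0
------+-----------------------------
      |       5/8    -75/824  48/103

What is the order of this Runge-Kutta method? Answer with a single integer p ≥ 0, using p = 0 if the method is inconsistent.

3

b = (5/8, -75/824, 48/103)
c = (0, -4/5, 11/12)
Ac = (0, 0, 103/288)
Σ b_i: 5/8·1 + (-75/824)·1 + 48/103·1 = 1 ✓
b·c: (-75/824)·(-4/5) + 48/103·11/12 = 1/2 ✓
b·c²: (-75/824)·16/25 + 48/103·121/144 = 1/3 ✓
b·Ac: 48/103·103/288 = 1/6 ✓; 3 stages ⇒ order 3.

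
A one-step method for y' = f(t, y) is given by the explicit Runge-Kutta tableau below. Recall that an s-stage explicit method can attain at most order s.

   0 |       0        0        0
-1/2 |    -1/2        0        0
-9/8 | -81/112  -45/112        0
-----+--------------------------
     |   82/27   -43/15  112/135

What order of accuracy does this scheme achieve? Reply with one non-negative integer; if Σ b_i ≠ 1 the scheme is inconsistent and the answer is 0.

b = (82/27, -43/15, 112/135)
c = (0, -1/2, -9/8)
Ac = (0, 0, 45/224)
Σ b_i: 82/27·1 + (-43/15)·1 + 112/135·1 = 1 ✓
b·c: (-43/15)·(-1/2) + 112/135·(-9/8) = 1/2 ✓
b·c²: (-43/15)·1/4 + 112/135·81/64 = 1/3 ✓
b·Ac: 112/135·45/224 = 1/6 ✓; 3 stages ⇒ order 3.

3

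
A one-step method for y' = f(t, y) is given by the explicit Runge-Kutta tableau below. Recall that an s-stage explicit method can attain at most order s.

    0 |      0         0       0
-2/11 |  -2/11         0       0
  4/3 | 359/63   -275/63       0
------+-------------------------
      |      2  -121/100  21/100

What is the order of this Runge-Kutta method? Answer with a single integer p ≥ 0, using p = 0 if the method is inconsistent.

b = (2, -121/100, 21/100)
c = (0, -2/11, 4/3)
Ac = (0, 0, 50/63)
Σ b_i: 2·1 + (-121/100)·1 + 21/100·1 = 1 ✓
b·c: (-121/100)·(-2/11) + 21/100·4/3 = 1/2 ✓
b·c²: (-121/100)·4/121 + 21/100·16/9 = 1/3 ✓
b·Ac: 21/100·50/63 = 1/6 ✓; 3 stages ⇒ order 3.

3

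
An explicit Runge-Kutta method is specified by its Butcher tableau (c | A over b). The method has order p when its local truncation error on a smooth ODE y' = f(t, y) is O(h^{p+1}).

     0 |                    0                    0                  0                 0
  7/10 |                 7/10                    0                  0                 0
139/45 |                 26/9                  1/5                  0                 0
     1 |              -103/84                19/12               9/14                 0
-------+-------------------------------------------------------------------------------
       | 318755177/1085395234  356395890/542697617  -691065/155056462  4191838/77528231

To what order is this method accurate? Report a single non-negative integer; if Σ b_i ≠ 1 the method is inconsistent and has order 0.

b = (318755177/1085395234, 356395890/542697617, -691065/155056462, 4191838/77528231)
c = (0, 7/10, 139/45, 1)
Ac = (0, 0, 7/50, 2599/840)
Σ b_i: 318755177/1085395234·1 + 356395890/542697617·1 + (-691065/155056462)·1 + 4191838/77528231·1 = 1 ✓
b·c: 356395890/542697617·7/10 + (-691065/155056462)·139/45 + 4191838/77528231·1 = 1/2 ✓
b·c²: 356395890/542697617·49/100 + (-691065/155056462)·19321/2025 + 4191838/77528231·1 = 1/3 ✓
b·Ac: (-691065/155056462)·7/50 + 4191838/77528231·2599/840 = 1/6 ✓
b·c³: 356395890/542697617·343/1000 + (-691065/155056462)·2685619/91125 + 4191838/77528231·1 = 1238950861/8373048948 ≠ 1/4 ⇒ order 3.
b·(c∘Ac): (-691065/155056462)·973/2250 + 4191838/77528231·2599/840 = 961524208/5814617325 ≠ 1/8
b·Ac²: (-691065/155056462)·49/500 + 4191838/77528231·174119/25200 = 5207323669/13955081580 ≠ 1/12
b·A²c: 4191838/77528231·9/100 = 18863271/3876411550 ≠ 1/24

3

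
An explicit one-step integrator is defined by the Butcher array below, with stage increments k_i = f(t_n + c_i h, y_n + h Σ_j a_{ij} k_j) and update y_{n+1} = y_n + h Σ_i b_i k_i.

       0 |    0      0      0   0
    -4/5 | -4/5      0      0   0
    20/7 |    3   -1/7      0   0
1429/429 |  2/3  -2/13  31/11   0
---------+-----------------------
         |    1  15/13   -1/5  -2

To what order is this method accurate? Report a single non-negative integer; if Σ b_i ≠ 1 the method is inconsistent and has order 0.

0

b = (1, 15/13, -1/5, -2)
c = (0, -4/5, 20/7, 1429/429)
Ac = (0, 0, 4/35, 40916/5005)
Σ b_i: 1·1 + 15/13·1 + (-1/5)·1 + (-2)·1 = -3/65 ≠ 1 ⇒ order 0.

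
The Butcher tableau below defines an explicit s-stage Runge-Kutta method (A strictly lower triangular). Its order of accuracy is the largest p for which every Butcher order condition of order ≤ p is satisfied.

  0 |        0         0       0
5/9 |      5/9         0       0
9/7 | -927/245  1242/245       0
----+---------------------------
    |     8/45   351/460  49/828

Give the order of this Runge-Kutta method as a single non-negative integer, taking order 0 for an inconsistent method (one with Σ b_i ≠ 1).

b = (8/45, 351/460, 49/828)
c = (0, 5/9, 9/7)
Ac = (0, 0, 138/49)
Σ b_i: 8/45·1 + 351/460·1 + 49/828·1 = 1 ✓
b·c: 351/460·5/9 + 49/828·9/7 = 1/2 ✓
b·c²: 351/460·25/81 + 49/828·81/49 = 1/3 ✓
b·Ac: 49/828·138/49 = 1/6 ✓; 3 stages ⇒ order 3.

3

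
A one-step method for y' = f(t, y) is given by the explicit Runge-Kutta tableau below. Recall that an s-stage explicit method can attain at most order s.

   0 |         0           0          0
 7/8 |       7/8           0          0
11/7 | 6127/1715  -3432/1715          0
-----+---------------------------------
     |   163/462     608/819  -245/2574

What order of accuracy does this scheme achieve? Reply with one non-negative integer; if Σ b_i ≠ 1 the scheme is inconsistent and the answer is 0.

3

b = (163/462, 608/819, -245/2574)
c = (0, 7/8, 11/7)
Ac = (0, 0, -429/245)
Σ b_i: 163/462·1 + 608/819·1 + (-245/2574)·1 = 1 ✓
b·c: 608/819·7/8 + (-245/2574)·11/7 = 1/2 ✓
b·c²: 608/819·49/64 + (-245/2574)·121/49 = 1/3 ✓
b·Ac: (-245/2574)·(-429/245) = 1/6 ✓; 3 stages ⇒ order 3.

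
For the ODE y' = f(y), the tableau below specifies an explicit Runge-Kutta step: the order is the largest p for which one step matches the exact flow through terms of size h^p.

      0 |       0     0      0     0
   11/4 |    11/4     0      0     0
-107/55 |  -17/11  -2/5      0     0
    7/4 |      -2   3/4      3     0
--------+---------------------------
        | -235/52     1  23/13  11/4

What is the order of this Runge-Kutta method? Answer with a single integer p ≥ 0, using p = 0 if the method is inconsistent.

b = (-235/52, 1, 23/13, 11/4)
c = (0, 11/4, -107/55, 7/4)
Ac = (0, 0, -11/10, -3321/880)
Σ b_i: (-235/52)·1 + 1·1 + 23/13·1 + 11/4·1 = 1 ✓
b·c: 1·11/4 + 23/13·(-107/55) + 11/4·7/4 = 47139/11440 ≠ 1/2 ⇒ order 1.

1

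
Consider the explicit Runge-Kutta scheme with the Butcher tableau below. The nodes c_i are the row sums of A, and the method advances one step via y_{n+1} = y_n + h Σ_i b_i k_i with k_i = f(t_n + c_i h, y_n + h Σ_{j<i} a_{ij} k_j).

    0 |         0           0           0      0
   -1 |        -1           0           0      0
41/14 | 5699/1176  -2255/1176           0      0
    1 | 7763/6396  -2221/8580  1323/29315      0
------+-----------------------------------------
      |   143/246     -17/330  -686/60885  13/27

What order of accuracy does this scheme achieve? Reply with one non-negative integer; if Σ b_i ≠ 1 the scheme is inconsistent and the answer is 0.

4

b = (143/246, -17/330, -686/60885, 13/27)
c = (0, -1, 41/14, 1)
Ac = (0, 0, 2255/1176, 61/156)
Σ b_i: 143/246·1 + (-17/330)·1 + (-686/60885)·1 + 13/27·1 = 1 ✓
b·c: (-17/330)·(-1) + (-686/60885)·41/14 + 13/27·1 = 1/2 ✓
b·c²: (-17/330)·1 + (-686/60885)·1681/196 + 13/27·1 = 1/3 ✓
b·Ac: (-686/60885)·2255/1176 + 13/27·61/156 = 1/6 ✓
b·c³: (-17/330)·(-1) + (-686/60885)·68921/2744 + 13/27·1 = 1/4 ✓
b·(c∘Ac): (-686/60885)·92455/16464 + 13/27·61/156 = 1/8 ✓
b·Ac²: (-686/60885)·(-2255/1176) + 13/27·5/39 = 1/12 ✓
b·A²c: 13/27·9/104 = 1/24 ✓; 4 stages ⇒ order 4.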